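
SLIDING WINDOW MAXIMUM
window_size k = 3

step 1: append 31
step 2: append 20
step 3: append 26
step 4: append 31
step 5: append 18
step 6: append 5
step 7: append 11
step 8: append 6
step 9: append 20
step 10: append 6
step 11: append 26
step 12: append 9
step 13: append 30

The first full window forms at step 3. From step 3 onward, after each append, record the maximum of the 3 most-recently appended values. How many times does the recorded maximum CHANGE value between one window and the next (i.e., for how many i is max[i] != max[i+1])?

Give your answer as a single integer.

step 1: append 31 -> window=[31] (not full yet)
step 2: append 20 -> window=[31, 20] (not full yet)
step 3: append 26 -> window=[31, 20, 26] -> max=31
step 4: append 31 -> window=[20, 26, 31] -> max=31
step 5: append 18 -> window=[26, 31, 18] -> max=31
step 6: append 5 -> window=[31, 18, 5] -> max=31
step 7: append 11 -> window=[18, 5, 11] -> max=18
step 8: append 6 -> window=[5, 11, 6] -> max=11
step 9: append 20 -> window=[11, 6, 20] -> max=20
step 10: append 6 -> window=[6, 20, 6] -> max=20
step 11: append 26 -> window=[20, 6, 26] -> max=26
step 12: append 9 -> window=[6, 26, 9] -> max=26
step 13: append 30 -> window=[26, 9, 30] -> max=30
Recorded maximums: 31 31 31 31 18 11 20 20 26 26 30
Changes between consecutive maximums: 5

Answer: 5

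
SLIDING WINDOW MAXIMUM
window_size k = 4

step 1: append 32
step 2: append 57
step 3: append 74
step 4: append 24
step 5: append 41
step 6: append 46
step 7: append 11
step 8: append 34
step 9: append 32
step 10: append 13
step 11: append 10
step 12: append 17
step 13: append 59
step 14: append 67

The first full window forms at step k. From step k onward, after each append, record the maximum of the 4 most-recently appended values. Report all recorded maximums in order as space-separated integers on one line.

step 1: append 32 -> window=[32] (not full yet)
step 2: append 57 -> window=[32, 57] (not full yet)
step 3: append 74 -> window=[32, 57, 74] (not full yet)
step 4: append 24 -> window=[32, 57, 74, 24] -> max=74
step 5: append 41 -> window=[57, 74, 24, 41] -> max=74
step 6: append 46 -> window=[74, 24, 41, 46] -> max=74
step 7: append 11 -> window=[24, 41, 46, 11] -> max=46
step 8: append 34 -> window=[41, 46, 11, 34] -> max=46
step 9: append 32 -> window=[46, 11, 34, 32] -> max=46
step 10: append 13 -> window=[11, 34, 32, 13] -> max=34
step 11: append 10 -> window=[34, 32, 13, 10] -> max=34
step 12: append 17 -> window=[32, 13, 10, 17] -> max=32
step 13: append 59 -> window=[13, 10, 17, 59] -> max=59
step 14: append 67 -> window=[10, 17, 59, 67] -> max=67

Answer: 74 74 74 46 46 46 34 34 32 59 67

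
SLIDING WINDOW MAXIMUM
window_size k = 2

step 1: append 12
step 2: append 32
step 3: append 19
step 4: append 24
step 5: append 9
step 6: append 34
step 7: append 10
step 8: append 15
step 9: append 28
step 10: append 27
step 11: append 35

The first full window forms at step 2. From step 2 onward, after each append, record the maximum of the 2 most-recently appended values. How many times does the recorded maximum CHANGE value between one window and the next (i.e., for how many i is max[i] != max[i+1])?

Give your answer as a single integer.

Answer: 5

Derivation:
step 1: append 12 -> window=[12] (not full yet)
step 2: append 32 -> window=[12, 32] -> max=32
step 3: append 19 -> window=[32, 19] -> max=32
step 4: append 24 -> window=[19, 24] -> max=24
step 5: append 9 -> window=[24, 9] -> max=24
step 6: append 34 -> window=[9, 34] -> max=34
step 7: append 10 -> window=[34, 10] -> max=34
step 8: append 15 -> window=[10, 15] -> max=15
step 9: append 28 -> window=[15, 28] -> max=28
step 10: append 27 -> window=[28, 27] -> max=28
step 11: append 35 -> window=[27, 35] -> max=35
Recorded maximums: 32 32 24 24 34 34 15 28 28 35
Changes between consecutive maximums: 5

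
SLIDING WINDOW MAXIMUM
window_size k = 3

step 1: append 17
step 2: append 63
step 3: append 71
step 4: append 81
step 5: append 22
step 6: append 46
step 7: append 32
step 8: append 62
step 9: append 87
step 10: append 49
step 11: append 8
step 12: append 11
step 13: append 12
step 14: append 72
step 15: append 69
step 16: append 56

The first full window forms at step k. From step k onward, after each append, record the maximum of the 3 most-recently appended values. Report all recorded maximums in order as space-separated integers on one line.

step 1: append 17 -> window=[17] (not full yet)
step 2: append 63 -> window=[17, 63] (not full yet)
step 3: append 71 -> window=[17, 63, 71] -> max=71
step 4: append 81 -> window=[63, 71, 81] -> max=81
step 5: append 22 -> window=[71, 81, 22] -> max=81
step 6: append 46 -> window=[81, 22, 46] -> max=81
step 7: append 32 -> window=[22, 46, 32] -> max=46
step 8: append 62 -> window=[46, 32, 62] -> max=62
step 9: append 87 -> window=[32, 62, 87] -> max=87
step 10: append 49 -> window=[62, 87, 49] -> max=87
step 11: append 8 -> window=[87, 49, 8] -> max=87
step 12: append 11 -> window=[49, 8, 11] -> max=49
step 13: append 12 -> window=[8, 11, 12] -> max=12
step 14: append 72 -> window=[11, 12, 72] -> max=72
step 15: append 69 -> window=[12, 72, 69] -> max=72
step 16: append 56 -> window=[72, 69, 56] -> max=72

Answer: 71 81 81 81 46 62 87 87 87 49 12 72 72 72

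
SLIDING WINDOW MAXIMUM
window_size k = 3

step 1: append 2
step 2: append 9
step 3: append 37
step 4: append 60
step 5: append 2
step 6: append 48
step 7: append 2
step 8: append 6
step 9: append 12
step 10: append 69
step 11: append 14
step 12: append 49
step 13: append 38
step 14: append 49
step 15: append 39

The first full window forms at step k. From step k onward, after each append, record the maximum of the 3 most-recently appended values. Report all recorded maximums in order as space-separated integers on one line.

step 1: append 2 -> window=[2] (not full yet)
step 2: append 9 -> window=[2, 9] (not full yet)
step 3: append 37 -> window=[2, 9, 37] -> max=37
step 4: append 60 -> window=[9, 37, 60] -> max=60
step 5: append 2 -> window=[37, 60, 2] -> max=60
step 6: append 48 -> window=[60, 2, 48] -> max=60
step 7: append 2 -> window=[2, 48, 2] -> max=48
step 8: append 6 -> window=[48, 2, 6] -> max=48
step 9: append 12 -> window=[2, 6, 12] -> max=12
step 10: append 69 -> window=[6, 12, 69] -> max=69
step 11: append 14 -> window=[12, 69, 14] -> max=69
step 12: append 49 -> window=[69, 14, 49] -> max=69
step 13: append 38 -> window=[14, 49, 38] -> max=49
step 14: append 49 -> window=[49, 38, 49] -> max=49
step 15: append 39 -> window=[38, 49, 39] -> max=49

Answer: 37 60 60 60 48 48 12 69 69 69 49 49 49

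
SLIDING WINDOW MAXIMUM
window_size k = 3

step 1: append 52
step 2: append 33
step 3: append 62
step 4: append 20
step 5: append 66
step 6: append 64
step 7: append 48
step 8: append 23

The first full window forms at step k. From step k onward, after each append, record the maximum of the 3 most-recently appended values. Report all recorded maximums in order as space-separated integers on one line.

Answer: 62 62 66 66 66 64

Derivation:
step 1: append 52 -> window=[52] (not full yet)
step 2: append 33 -> window=[52, 33] (not full yet)
step 3: append 62 -> window=[52, 33, 62] -> max=62
step 4: append 20 -> window=[33, 62, 20] -> max=62
step 5: append 66 -> window=[62, 20, 66] -> max=66
step 6: append 64 -> window=[20, 66, 64] -> max=66
step 7: append 48 -> window=[66, 64, 48] -> max=66
step 8: append 23 -> window=[64, 48, 23] -> max=64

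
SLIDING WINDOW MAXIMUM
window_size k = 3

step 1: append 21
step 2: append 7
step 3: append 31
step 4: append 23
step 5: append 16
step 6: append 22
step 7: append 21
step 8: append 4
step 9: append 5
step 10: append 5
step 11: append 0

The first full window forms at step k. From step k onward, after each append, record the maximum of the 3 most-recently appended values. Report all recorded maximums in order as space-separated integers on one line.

Answer: 31 31 31 23 22 22 21 5 5

Derivation:
step 1: append 21 -> window=[21] (not full yet)
step 2: append 7 -> window=[21, 7] (not full yet)
step 3: append 31 -> window=[21, 7, 31] -> max=31
step 4: append 23 -> window=[7, 31, 23] -> max=31
step 5: append 16 -> window=[31, 23, 16] -> max=31
step 6: append 22 -> window=[23, 16, 22] -> max=23
step 7: append 21 -> window=[16, 22, 21] -> max=22
step 8: append 4 -> window=[22, 21, 4] -> max=22
step 9: append 5 -> window=[21, 4, 5] -> max=21
step 10: append 5 -> window=[4, 5, 5] -> max=5
step 11: append 0 -> window=[5, 5, 0] -> max=5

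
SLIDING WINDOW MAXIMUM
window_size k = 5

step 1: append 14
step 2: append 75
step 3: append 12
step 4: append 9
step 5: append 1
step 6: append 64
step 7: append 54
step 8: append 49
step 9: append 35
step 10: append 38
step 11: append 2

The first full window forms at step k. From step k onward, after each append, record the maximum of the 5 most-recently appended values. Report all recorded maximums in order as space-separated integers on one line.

Answer: 75 75 64 64 64 64 54

Derivation:
step 1: append 14 -> window=[14] (not full yet)
step 2: append 75 -> window=[14, 75] (not full yet)
step 3: append 12 -> window=[14, 75, 12] (not full yet)
step 4: append 9 -> window=[14, 75, 12, 9] (not full yet)
step 5: append 1 -> window=[14, 75, 12, 9, 1] -> max=75
step 6: append 64 -> window=[75, 12, 9, 1, 64] -> max=75
step 7: append 54 -> window=[12, 9, 1, 64, 54] -> max=64
step 8: append 49 -> window=[9, 1, 64, 54, 49] -> max=64
step 9: append 35 -> window=[1, 64, 54, 49, 35] -> max=64
step 10: append 38 -> window=[64, 54, 49, 35, 38] -> max=64
step 11: append 2 -> window=[54, 49, 35, 38, 2] -> max=54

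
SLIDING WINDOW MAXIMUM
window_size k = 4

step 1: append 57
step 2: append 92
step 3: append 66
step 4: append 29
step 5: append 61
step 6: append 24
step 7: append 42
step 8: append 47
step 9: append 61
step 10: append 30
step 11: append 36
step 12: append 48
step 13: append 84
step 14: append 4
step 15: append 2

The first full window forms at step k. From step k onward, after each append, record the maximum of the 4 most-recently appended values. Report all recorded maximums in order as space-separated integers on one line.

Answer: 92 92 66 61 61 61 61 61 61 84 84 84

Derivation:
step 1: append 57 -> window=[57] (not full yet)
step 2: append 92 -> window=[57, 92] (not full yet)
step 3: append 66 -> window=[57, 92, 66] (not full yet)
step 4: append 29 -> window=[57, 92, 66, 29] -> max=92
step 5: append 61 -> window=[92, 66, 29, 61] -> max=92
step 6: append 24 -> window=[66, 29, 61, 24] -> max=66
step 7: append 42 -> window=[29, 61, 24, 42] -> max=61
step 8: append 47 -> window=[61, 24, 42, 47] -> max=61
step 9: append 61 -> window=[24, 42, 47, 61] -> max=61
step 10: append 30 -> window=[42, 47, 61, 30] -> max=61
step 11: append 36 -> window=[47, 61, 30, 36] -> max=61
step 12: append 48 -> window=[61, 30, 36, 48] -> max=61
step 13: append 84 -> window=[30, 36, 48, 84] -> max=84
step 14: append 4 -> window=[36, 48, 84, 4] -> max=84
step 15: append 2 -> window=[48, 84, 4, 2] -> max=84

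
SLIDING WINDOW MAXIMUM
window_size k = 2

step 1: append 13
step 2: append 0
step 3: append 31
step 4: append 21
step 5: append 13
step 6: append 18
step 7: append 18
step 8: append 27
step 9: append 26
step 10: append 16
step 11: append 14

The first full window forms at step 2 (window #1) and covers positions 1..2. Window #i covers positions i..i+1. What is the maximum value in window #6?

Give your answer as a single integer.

Answer: 18

Derivation:
step 1: append 13 -> window=[13] (not full yet)
step 2: append 0 -> window=[13, 0] -> max=13
step 3: append 31 -> window=[0, 31] -> max=31
step 4: append 21 -> window=[31, 21] -> max=31
step 5: append 13 -> window=[21, 13] -> max=21
step 6: append 18 -> window=[13, 18] -> max=18
step 7: append 18 -> window=[18, 18] -> max=18
Window #6 max = 18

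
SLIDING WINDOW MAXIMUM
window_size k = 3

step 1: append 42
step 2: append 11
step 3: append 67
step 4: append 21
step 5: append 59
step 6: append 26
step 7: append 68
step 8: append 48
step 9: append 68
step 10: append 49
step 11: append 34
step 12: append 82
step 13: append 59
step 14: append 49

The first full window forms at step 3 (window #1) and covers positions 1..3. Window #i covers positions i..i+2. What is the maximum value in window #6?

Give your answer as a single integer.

Answer: 68

Derivation:
step 1: append 42 -> window=[42] (not full yet)
step 2: append 11 -> window=[42, 11] (not full yet)
step 3: append 67 -> window=[42, 11, 67] -> max=67
step 4: append 21 -> window=[11, 67, 21] -> max=67
step 5: append 59 -> window=[67, 21, 59] -> max=67
step 6: append 26 -> window=[21, 59, 26] -> max=59
step 7: append 68 -> window=[59, 26, 68] -> max=68
step 8: append 48 -> window=[26, 68, 48] -> max=68
Window #6 max = 68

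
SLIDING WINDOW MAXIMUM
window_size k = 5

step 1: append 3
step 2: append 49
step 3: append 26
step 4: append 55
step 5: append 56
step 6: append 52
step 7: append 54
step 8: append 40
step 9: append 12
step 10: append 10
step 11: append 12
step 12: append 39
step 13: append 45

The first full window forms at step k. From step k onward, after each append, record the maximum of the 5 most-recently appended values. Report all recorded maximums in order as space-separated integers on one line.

Answer: 56 56 56 56 56 54 54 40 45

Derivation:
step 1: append 3 -> window=[3] (not full yet)
step 2: append 49 -> window=[3, 49] (not full yet)
step 3: append 26 -> window=[3, 49, 26] (not full yet)
step 4: append 55 -> window=[3, 49, 26, 55] (not full yet)
step 5: append 56 -> window=[3, 49, 26, 55, 56] -> max=56
step 6: append 52 -> window=[49, 26, 55, 56, 52] -> max=56
step 7: append 54 -> window=[26, 55, 56, 52, 54] -> max=56
step 8: append 40 -> window=[55, 56, 52, 54, 40] -> max=56
step 9: append 12 -> window=[56, 52, 54, 40, 12] -> max=56
step 10: append 10 -> window=[52, 54, 40, 12, 10] -> max=54
step 11: append 12 -> window=[54, 40, 12, 10, 12] -> max=54
step 12: append 39 -> window=[40, 12, 10, 12, 39] -> max=40
step 13: append 45 -> window=[12, 10, 12, 39, 45] -> max=45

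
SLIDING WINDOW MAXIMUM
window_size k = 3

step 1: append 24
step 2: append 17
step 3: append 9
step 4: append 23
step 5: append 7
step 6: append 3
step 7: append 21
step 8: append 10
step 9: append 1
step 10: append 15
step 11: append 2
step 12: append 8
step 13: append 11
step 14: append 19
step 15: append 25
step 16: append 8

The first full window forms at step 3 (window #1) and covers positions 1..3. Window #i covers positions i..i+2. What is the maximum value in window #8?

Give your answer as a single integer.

step 1: append 24 -> window=[24] (not full yet)
step 2: append 17 -> window=[24, 17] (not full yet)
step 3: append 9 -> window=[24, 17, 9] -> max=24
step 4: append 23 -> window=[17, 9, 23] -> max=23
step 5: append 7 -> window=[9, 23, 7] -> max=23
step 6: append 3 -> window=[23, 7, 3] -> max=23
step 7: append 21 -> window=[7, 3, 21] -> max=21
step 8: append 10 -> window=[3, 21, 10] -> max=21
step 9: append 1 -> window=[21, 10, 1] -> max=21
step 10: append 15 -> window=[10, 1, 15] -> max=15
Window #8 max = 15

Answer: 15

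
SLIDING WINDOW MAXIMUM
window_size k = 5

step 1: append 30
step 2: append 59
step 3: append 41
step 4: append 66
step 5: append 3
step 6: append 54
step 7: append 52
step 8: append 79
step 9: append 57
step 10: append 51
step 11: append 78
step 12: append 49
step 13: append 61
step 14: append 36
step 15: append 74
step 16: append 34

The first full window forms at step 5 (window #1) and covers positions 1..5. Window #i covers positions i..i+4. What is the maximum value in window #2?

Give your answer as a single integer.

step 1: append 30 -> window=[30] (not full yet)
step 2: append 59 -> window=[30, 59] (not full yet)
step 3: append 41 -> window=[30, 59, 41] (not full yet)
step 4: append 66 -> window=[30, 59, 41, 66] (not full yet)
step 5: append 3 -> window=[30, 59, 41, 66, 3] -> max=66
step 6: append 54 -> window=[59, 41, 66, 3, 54] -> max=66
Window #2 max = 66

Answer: 66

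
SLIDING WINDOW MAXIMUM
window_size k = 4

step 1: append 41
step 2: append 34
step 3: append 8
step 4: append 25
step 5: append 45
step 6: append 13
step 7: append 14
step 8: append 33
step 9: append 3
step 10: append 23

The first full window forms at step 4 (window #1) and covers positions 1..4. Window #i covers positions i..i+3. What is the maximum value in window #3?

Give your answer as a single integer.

step 1: append 41 -> window=[41] (not full yet)
step 2: append 34 -> window=[41, 34] (not full yet)
step 3: append 8 -> window=[41, 34, 8] (not full yet)
step 4: append 25 -> window=[41, 34, 8, 25] -> max=41
step 5: append 45 -> window=[34, 8, 25, 45] -> max=45
step 6: append 13 -> window=[8, 25, 45, 13] -> max=45
Window #3 max = 45

Answer: 45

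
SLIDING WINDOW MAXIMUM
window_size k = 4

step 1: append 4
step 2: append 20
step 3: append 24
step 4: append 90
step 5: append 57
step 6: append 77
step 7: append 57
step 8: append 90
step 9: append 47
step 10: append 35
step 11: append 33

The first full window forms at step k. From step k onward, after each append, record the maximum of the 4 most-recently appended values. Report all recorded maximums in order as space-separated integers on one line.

Answer: 90 90 90 90 90 90 90 90

Derivation:
step 1: append 4 -> window=[4] (not full yet)
step 2: append 20 -> window=[4, 20] (not full yet)
step 3: append 24 -> window=[4, 20, 24] (not full yet)
step 4: append 90 -> window=[4, 20, 24, 90] -> max=90
step 5: append 57 -> window=[20, 24, 90, 57] -> max=90
step 6: append 77 -> window=[24, 90, 57, 77] -> max=90
step 7: append 57 -> window=[90, 57, 77, 57] -> max=90
step 8: append 90 -> window=[57, 77, 57, 90] -> max=90
step 9: append 47 -> window=[77, 57, 90, 47] -> max=90
step 10: append 35 -> window=[57, 90, 47, 35] -> max=90
step 11: append 33 -> window=[90, 47, 35, 33] -> max=90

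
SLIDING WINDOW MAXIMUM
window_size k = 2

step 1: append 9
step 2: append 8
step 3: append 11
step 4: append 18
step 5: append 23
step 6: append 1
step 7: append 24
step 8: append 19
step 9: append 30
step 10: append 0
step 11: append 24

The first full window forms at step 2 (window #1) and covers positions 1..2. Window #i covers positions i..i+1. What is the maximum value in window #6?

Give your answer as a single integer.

step 1: append 9 -> window=[9] (not full yet)
step 2: append 8 -> window=[9, 8] -> max=9
step 3: append 11 -> window=[8, 11] -> max=11
step 4: append 18 -> window=[11, 18] -> max=18
step 5: append 23 -> window=[18, 23] -> max=23
step 6: append 1 -> window=[23, 1] -> max=23
step 7: append 24 -> window=[1, 24] -> max=24
Window #6 max = 24

Answer: 24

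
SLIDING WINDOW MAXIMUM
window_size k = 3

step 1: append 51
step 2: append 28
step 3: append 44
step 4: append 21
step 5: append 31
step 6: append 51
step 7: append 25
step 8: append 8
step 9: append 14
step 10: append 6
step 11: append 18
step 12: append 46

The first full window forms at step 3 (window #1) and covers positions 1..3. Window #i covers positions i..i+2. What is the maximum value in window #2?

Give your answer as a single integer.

step 1: append 51 -> window=[51] (not full yet)
step 2: append 28 -> window=[51, 28] (not full yet)
step 3: append 44 -> window=[51, 28, 44] -> max=51
step 4: append 21 -> window=[28, 44, 21] -> max=44
Window #2 max = 44

Answer: 44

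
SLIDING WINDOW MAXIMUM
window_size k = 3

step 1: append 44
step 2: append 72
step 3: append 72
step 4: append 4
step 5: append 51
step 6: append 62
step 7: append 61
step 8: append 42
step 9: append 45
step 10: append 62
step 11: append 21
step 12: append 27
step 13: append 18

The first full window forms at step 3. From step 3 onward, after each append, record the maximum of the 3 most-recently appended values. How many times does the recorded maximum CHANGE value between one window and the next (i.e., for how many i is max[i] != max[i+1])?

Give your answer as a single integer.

Answer: 4

Derivation:
step 1: append 44 -> window=[44] (not full yet)
step 2: append 72 -> window=[44, 72] (not full yet)
step 3: append 72 -> window=[44, 72, 72] -> max=72
step 4: append 4 -> window=[72, 72, 4] -> max=72
step 5: append 51 -> window=[72, 4, 51] -> max=72
step 6: append 62 -> window=[4, 51, 62] -> max=62
step 7: append 61 -> window=[51, 62, 61] -> max=62
step 8: append 42 -> window=[62, 61, 42] -> max=62
step 9: append 45 -> window=[61, 42, 45] -> max=61
step 10: append 62 -> window=[42, 45, 62] -> max=62
step 11: append 21 -> window=[45, 62, 21] -> max=62
step 12: append 27 -> window=[62, 21, 27] -> max=62
step 13: append 18 -> window=[21, 27, 18] -> max=27
Recorded maximums: 72 72 72 62 62 62 61 62 62 62 27
Changes between consecutive maximums: 4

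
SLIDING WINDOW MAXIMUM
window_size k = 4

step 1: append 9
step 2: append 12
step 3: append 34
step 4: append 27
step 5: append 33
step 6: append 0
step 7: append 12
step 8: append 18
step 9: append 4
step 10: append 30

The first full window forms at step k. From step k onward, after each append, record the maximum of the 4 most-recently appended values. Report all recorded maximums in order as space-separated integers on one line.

Answer: 34 34 34 33 33 18 30

Derivation:
step 1: append 9 -> window=[9] (not full yet)
step 2: append 12 -> window=[9, 12] (not full yet)
step 3: append 34 -> window=[9, 12, 34] (not full yet)
step 4: append 27 -> window=[9, 12, 34, 27] -> max=34
step 5: append 33 -> window=[12, 34, 27, 33] -> max=34
step 6: append 0 -> window=[34, 27, 33, 0] -> max=34
step 7: append 12 -> window=[27, 33, 0, 12] -> max=33
step 8: append 18 -> window=[33, 0, 12, 18] -> max=33
step 9: append 4 -> window=[0, 12, 18, 4] -> max=18
step 10: append 30 -> window=[12, 18, 4, 30] -> max=30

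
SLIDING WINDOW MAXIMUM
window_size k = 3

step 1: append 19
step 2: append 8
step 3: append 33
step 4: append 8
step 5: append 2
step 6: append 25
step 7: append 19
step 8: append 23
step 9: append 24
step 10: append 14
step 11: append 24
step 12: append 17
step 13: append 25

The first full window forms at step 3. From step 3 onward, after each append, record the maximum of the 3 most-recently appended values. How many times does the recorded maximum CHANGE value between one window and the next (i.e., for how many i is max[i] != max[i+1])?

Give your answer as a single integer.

step 1: append 19 -> window=[19] (not full yet)
step 2: append 8 -> window=[19, 8] (not full yet)
step 3: append 33 -> window=[19, 8, 33] -> max=33
step 4: append 8 -> window=[8, 33, 8] -> max=33
step 5: append 2 -> window=[33, 8, 2] -> max=33
step 6: append 25 -> window=[8, 2, 25] -> max=25
step 7: append 19 -> window=[2, 25, 19] -> max=25
step 8: append 23 -> window=[25, 19, 23] -> max=25
step 9: append 24 -> window=[19, 23, 24] -> max=24
step 10: append 14 -> window=[23, 24, 14] -> max=24
step 11: append 24 -> window=[24, 14, 24] -> max=24
step 12: append 17 -> window=[14, 24, 17] -> max=24
step 13: append 25 -> window=[24, 17, 25] -> max=25
Recorded maximums: 33 33 33 25 25 25 24 24 24 24 25
Changes between consecutive maximums: 3

Answer: 3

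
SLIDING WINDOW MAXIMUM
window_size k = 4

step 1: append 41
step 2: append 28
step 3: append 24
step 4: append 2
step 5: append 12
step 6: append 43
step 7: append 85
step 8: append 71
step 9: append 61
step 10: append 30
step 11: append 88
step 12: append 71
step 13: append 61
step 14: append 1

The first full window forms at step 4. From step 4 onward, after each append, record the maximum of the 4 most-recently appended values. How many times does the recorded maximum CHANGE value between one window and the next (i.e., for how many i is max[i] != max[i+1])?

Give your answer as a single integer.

Answer: 4

Derivation:
step 1: append 41 -> window=[41] (not full yet)
step 2: append 28 -> window=[41, 28] (not full yet)
step 3: append 24 -> window=[41, 28, 24] (not full yet)
step 4: append 2 -> window=[41, 28, 24, 2] -> max=41
step 5: append 12 -> window=[28, 24, 2, 12] -> max=28
step 6: append 43 -> window=[24, 2, 12, 43] -> max=43
step 7: append 85 -> window=[2, 12, 43, 85] -> max=85
step 8: append 71 -> window=[12, 43, 85, 71] -> max=85
step 9: append 61 -> window=[43, 85, 71, 61] -> max=85
step 10: append 30 -> window=[85, 71, 61, 30] -> max=85
step 11: append 88 -> window=[71, 61, 30, 88] -> max=88
step 12: append 71 -> window=[61, 30, 88, 71] -> max=88
step 13: append 61 -> window=[30, 88, 71, 61] -> max=88
step 14: append 1 -> window=[88, 71, 61, 1] -> max=88
Recorded maximums: 41 28 43 85 85 85 85 88 88 88 88
Changes between consecutive maximums: 4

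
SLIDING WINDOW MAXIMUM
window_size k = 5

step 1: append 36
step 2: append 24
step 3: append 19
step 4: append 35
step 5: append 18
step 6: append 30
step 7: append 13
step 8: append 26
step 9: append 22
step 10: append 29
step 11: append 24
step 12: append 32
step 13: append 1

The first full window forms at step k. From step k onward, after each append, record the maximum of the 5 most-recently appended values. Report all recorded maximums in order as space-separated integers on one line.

Answer: 36 35 35 35 30 30 29 32 32

Derivation:
step 1: append 36 -> window=[36] (not full yet)
step 2: append 24 -> window=[36, 24] (not full yet)
step 3: append 19 -> window=[36, 24, 19] (not full yet)
step 4: append 35 -> window=[36, 24, 19, 35] (not full yet)
step 5: append 18 -> window=[36, 24, 19, 35, 18] -> max=36
step 6: append 30 -> window=[24, 19, 35, 18, 30] -> max=35
step 7: append 13 -> window=[19, 35, 18, 30, 13] -> max=35
step 8: append 26 -> window=[35, 18, 30, 13, 26] -> max=35
step 9: append 22 -> window=[18, 30, 13, 26, 22] -> max=30
step 10: append 29 -> window=[30, 13, 26, 22, 29] -> max=30
step 11: append 24 -> window=[13, 26, 22, 29, 24] -> max=29
step 12: append 32 -> window=[26, 22, 29, 24, 32] -> max=32
step 13: append 1 -> window=[22, 29, 24, 32, 1] -> max=32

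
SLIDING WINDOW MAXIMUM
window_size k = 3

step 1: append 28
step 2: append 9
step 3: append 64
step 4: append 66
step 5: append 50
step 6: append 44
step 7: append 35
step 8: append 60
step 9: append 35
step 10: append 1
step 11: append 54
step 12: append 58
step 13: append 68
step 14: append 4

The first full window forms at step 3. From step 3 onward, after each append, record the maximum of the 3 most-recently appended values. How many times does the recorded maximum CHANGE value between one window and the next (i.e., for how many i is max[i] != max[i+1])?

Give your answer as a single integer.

step 1: append 28 -> window=[28] (not full yet)
step 2: append 9 -> window=[28, 9] (not full yet)
step 3: append 64 -> window=[28, 9, 64] -> max=64
step 4: append 66 -> window=[9, 64, 66] -> max=66
step 5: append 50 -> window=[64, 66, 50] -> max=66
step 6: append 44 -> window=[66, 50, 44] -> max=66
step 7: append 35 -> window=[50, 44, 35] -> max=50
step 8: append 60 -> window=[44, 35, 60] -> max=60
step 9: append 35 -> window=[35, 60, 35] -> max=60
step 10: append 1 -> window=[60, 35, 1] -> max=60
step 11: append 54 -> window=[35, 1, 54] -> max=54
step 12: append 58 -> window=[1, 54, 58] -> max=58
step 13: append 68 -> window=[54, 58, 68] -> max=68
step 14: append 4 -> window=[58, 68, 4] -> max=68
Recorded maximums: 64 66 66 66 50 60 60 60 54 58 68 68
Changes between consecutive maximums: 6

Answer: 6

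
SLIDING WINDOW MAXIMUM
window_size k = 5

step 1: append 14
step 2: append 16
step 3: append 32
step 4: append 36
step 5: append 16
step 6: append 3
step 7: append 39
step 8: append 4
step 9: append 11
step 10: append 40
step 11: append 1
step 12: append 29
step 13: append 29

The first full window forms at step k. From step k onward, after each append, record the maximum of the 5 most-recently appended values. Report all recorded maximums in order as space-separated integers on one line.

Answer: 36 36 39 39 39 40 40 40 40

Derivation:
step 1: append 14 -> window=[14] (not full yet)
step 2: append 16 -> window=[14, 16] (not full yet)
step 3: append 32 -> window=[14, 16, 32] (not full yet)
step 4: append 36 -> window=[14, 16, 32, 36] (not full yet)
step 5: append 16 -> window=[14, 16, 32, 36, 16] -> max=36
step 6: append 3 -> window=[16, 32, 36, 16, 3] -> max=36
step 7: append 39 -> window=[32, 36, 16, 3, 39] -> max=39
step 8: append 4 -> window=[36, 16, 3, 39, 4] -> max=39
step 9: append 11 -> window=[16, 3, 39, 4, 11] -> max=39
step 10: append 40 -> window=[3, 39, 4, 11, 40] -> max=40
step 11: append 1 -> window=[39, 4, 11, 40, 1] -> max=40
step 12: append 29 -> window=[4, 11, 40, 1, 29] -> max=40
step 13: append 29 -> window=[11, 40, 1, 29, 29] -> max=40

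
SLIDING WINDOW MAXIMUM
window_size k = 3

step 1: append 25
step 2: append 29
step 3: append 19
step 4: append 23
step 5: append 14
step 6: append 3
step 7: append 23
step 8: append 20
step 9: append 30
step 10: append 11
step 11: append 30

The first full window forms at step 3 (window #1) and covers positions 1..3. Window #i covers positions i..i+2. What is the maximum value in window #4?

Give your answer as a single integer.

step 1: append 25 -> window=[25] (not full yet)
step 2: append 29 -> window=[25, 29] (not full yet)
step 3: append 19 -> window=[25, 29, 19] -> max=29
step 4: append 23 -> window=[29, 19, 23] -> max=29
step 5: append 14 -> window=[19, 23, 14] -> max=23
step 6: append 3 -> window=[23, 14, 3] -> max=23
Window #4 max = 23

Answer: 23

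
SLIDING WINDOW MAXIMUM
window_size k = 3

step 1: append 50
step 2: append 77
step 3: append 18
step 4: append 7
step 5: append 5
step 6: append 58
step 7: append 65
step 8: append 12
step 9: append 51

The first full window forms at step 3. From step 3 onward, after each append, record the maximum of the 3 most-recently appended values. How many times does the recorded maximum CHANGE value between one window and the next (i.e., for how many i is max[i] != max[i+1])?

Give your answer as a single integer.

step 1: append 50 -> window=[50] (not full yet)
step 2: append 77 -> window=[50, 77] (not full yet)
step 3: append 18 -> window=[50, 77, 18] -> max=77
step 4: append 7 -> window=[77, 18, 7] -> max=77
step 5: append 5 -> window=[18, 7, 5] -> max=18
step 6: append 58 -> window=[7, 5, 58] -> max=58
step 7: append 65 -> window=[5, 58, 65] -> max=65
step 8: append 12 -> window=[58, 65, 12] -> max=65
step 9: append 51 -> window=[65, 12, 51] -> max=65
Recorded maximums: 77 77 18 58 65 65 65
Changes between consecutive maximums: 3

Answer: 3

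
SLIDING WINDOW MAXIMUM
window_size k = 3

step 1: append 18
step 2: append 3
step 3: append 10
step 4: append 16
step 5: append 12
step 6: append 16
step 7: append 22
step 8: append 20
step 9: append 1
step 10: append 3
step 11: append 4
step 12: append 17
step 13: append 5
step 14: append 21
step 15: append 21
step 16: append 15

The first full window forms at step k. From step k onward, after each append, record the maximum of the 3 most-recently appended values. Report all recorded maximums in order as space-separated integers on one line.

step 1: append 18 -> window=[18] (not full yet)
step 2: append 3 -> window=[18, 3] (not full yet)
step 3: append 10 -> window=[18, 3, 10] -> max=18
step 4: append 16 -> window=[3, 10, 16] -> max=16
step 5: append 12 -> window=[10, 16, 12] -> max=16
step 6: append 16 -> window=[16, 12, 16] -> max=16
step 7: append 22 -> window=[12, 16, 22] -> max=22
step 8: append 20 -> window=[16, 22, 20] -> max=22
step 9: append 1 -> window=[22, 20, 1] -> max=22
step 10: append 3 -> window=[20, 1, 3] -> max=20
step 11: append 4 -> window=[1, 3, 4] -> max=4
step 12: append 17 -> window=[3, 4, 17] -> max=17
step 13: append 5 -> window=[4, 17, 5] -> max=17
step 14: append 21 -> window=[17, 5, 21] -> max=21
step 15: append 21 -> window=[5, 21, 21] -> max=21
step 16: append 15 -> window=[21, 21, 15] -> max=21

Answer: 18 16 16 16 22 22 22 20 4 17 17 21 21 21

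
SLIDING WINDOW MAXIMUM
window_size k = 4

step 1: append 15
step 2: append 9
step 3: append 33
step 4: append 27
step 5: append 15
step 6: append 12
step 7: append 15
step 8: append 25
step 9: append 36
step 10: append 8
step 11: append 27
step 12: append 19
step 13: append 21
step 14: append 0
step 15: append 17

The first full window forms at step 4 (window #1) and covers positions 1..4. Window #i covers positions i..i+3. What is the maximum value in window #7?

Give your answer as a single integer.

step 1: append 15 -> window=[15] (not full yet)
step 2: append 9 -> window=[15, 9] (not full yet)
step 3: append 33 -> window=[15, 9, 33] (not full yet)
step 4: append 27 -> window=[15, 9, 33, 27] -> max=33
step 5: append 15 -> window=[9, 33, 27, 15] -> max=33
step 6: append 12 -> window=[33, 27, 15, 12] -> max=33
step 7: append 15 -> window=[27, 15, 12, 15] -> max=27
step 8: append 25 -> window=[15, 12, 15, 25] -> max=25
step 9: append 36 -> window=[12, 15, 25, 36] -> max=36
step 10: append 8 -> window=[15, 25, 36, 8] -> max=36
Window #7 max = 36

Answer: 36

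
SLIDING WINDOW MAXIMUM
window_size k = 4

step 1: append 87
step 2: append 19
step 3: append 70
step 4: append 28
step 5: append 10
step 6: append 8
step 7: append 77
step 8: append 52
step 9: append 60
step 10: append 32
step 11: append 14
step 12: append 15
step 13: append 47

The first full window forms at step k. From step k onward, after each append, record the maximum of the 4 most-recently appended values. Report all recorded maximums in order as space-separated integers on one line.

step 1: append 87 -> window=[87] (not full yet)
step 2: append 19 -> window=[87, 19] (not full yet)
step 3: append 70 -> window=[87, 19, 70] (not full yet)
step 4: append 28 -> window=[87, 19, 70, 28] -> max=87
step 5: append 10 -> window=[19, 70, 28, 10] -> max=70
step 6: append 8 -> window=[70, 28, 10, 8] -> max=70
step 7: append 77 -> window=[28, 10, 8, 77] -> max=77
step 8: append 52 -> window=[10, 8, 77, 52] -> max=77
step 9: append 60 -> window=[8, 77, 52, 60] -> max=77
step 10: append 32 -> window=[77, 52, 60, 32] -> max=77
step 11: append 14 -> window=[52, 60, 32, 14] -> max=60
step 12: append 15 -> window=[60, 32, 14, 15] -> max=60
step 13: append 47 -> window=[32, 14, 15, 47] -> max=47

Answer: 87 70 70 77 77 77 77 60 60 47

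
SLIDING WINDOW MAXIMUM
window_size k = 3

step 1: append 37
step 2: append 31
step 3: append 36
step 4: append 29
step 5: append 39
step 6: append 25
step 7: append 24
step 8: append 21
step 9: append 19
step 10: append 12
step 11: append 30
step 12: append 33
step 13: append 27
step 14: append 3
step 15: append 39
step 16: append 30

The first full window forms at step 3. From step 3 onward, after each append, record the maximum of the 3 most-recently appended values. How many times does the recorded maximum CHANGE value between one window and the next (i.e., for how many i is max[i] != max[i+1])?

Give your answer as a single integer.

Answer: 8

Derivation:
step 1: append 37 -> window=[37] (not full yet)
step 2: append 31 -> window=[37, 31] (not full yet)
step 3: append 36 -> window=[37, 31, 36] -> max=37
step 4: append 29 -> window=[31, 36, 29] -> max=36
step 5: append 39 -> window=[36, 29, 39] -> max=39
step 6: append 25 -> window=[29, 39, 25] -> max=39
step 7: append 24 -> window=[39, 25, 24] -> max=39
step 8: append 21 -> window=[25, 24, 21] -> max=25
step 9: append 19 -> window=[24, 21, 19] -> max=24
step 10: append 12 -> window=[21, 19, 12] -> max=21
step 11: append 30 -> window=[19, 12, 30] -> max=30
step 12: append 33 -> window=[12, 30, 33] -> max=33
step 13: append 27 -> window=[30, 33, 27] -> max=33
step 14: append 3 -> window=[33, 27, 3] -> max=33
step 15: append 39 -> window=[27, 3, 39] -> max=39
step 16: append 30 -> window=[3, 39, 30] -> max=39
Recorded maximums: 37 36 39 39 39 25 24 21 30 33 33 33 39 39
Changes between consecutive maximums: 8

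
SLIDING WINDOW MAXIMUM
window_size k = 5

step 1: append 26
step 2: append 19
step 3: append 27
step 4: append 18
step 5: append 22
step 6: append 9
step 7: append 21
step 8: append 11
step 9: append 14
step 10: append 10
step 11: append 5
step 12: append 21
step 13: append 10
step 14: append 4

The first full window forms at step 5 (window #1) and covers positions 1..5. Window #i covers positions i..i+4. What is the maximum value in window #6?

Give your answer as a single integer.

step 1: append 26 -> window=[26] (not full yet)
step 2: append 19 -> window=[26, 19] (not full yet)
step 3: append 27 -> window=[26, 19, 27] (not full yet)
step 4: append 18 -> window=[26, 19, 27, 18] (not full yet)
step 5: append 22 -> window=[26, 19, 27, 18, 22] -> max=27
step 6: append 9 -> window=[19, 27, 18, 22, 9] -> max=27
step 7: append 21 -> window=[27, 18, 22, 9, 21] -> max=27
step 8: append 11 -> window=[18, 22, 9, 21, 11] -> max=22
step 9: append 14 -> window=[22, 9, 21, 11, 14] -> max=22
step 10: append 10 -> window=[9, 21, 11, 14, 10] -> max=21
Window #6 max = 21

Answer: 21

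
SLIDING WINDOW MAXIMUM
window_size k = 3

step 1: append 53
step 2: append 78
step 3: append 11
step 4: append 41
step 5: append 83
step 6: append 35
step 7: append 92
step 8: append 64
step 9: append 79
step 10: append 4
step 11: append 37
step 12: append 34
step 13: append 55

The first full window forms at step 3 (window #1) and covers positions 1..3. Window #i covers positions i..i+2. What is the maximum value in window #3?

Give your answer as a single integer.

step 1: append 53 -> window=[53] (not full yet)
step 2: append 78 -> window=[53, 78] (not full yet)
step 3: append 11 -> window=[53, 78, 11] -> max=78
step 4: append 41 -> window=[78, 11, 41] -> max=78
step 5: append 83 -> window=[11, 41, 83] -> max=83
Window #3 max = 83

Answer: 83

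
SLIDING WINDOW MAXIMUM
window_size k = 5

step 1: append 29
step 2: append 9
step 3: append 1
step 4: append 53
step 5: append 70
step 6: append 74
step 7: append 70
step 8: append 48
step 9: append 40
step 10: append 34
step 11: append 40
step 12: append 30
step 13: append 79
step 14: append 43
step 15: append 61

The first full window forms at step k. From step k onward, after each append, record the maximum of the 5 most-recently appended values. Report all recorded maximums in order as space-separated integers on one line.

step 1: append 29 -> window=[29] (not full yet)
step 2: append 9 -> window=[29, 9] (not full yet)
step 3: append 1 -> window=[29, 9, 1] (not full yet)
step 4: append 53 -> window=[29, 9, 1, 53] (not full yet)
step 5: append 70 -> window=[29, 9, 1, 53, 70] -> max=70
step 6: append 74 -> window=[9, 1, 53, 70, 74] -> max=74
step 7: append 70 -> window=[1, 53, 70, 74, 70] -> max=74
step 8: append 48 -> window=[53, 70, 74, 70, 48] -> max=74
step 9: append 40 -> window=[70, 74, 70, 48, 40] -> max=74
step 10: append 34 -> window=[74, 70, 48, 40, 34] -> max=74
step 11: append 40 -> window=[70, 48, 40, 34, 40] -> max=70
step 12: append 30 -> window=[48, 40, 34, 40, 30] -> max=48
step 13: append 79 -> window=[40, 34, 40, 30, 79] -> max=79
step 14: append 43 -> window=[34, 40, 30, 79, 43] -> max=79
step 15: append 61 -> window=[40, 30, 79, 43, 61] -> max=79

Answer: 70 74 74 74 74 74 70 48 79 79 79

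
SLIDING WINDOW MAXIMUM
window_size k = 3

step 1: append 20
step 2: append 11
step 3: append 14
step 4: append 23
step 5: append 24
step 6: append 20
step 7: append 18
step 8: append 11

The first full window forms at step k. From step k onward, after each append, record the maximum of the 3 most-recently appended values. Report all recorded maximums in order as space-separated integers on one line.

Answer: 20 23 24 24 24 20

Derivation:
step 1: append 20 -> window=[20] (not full yet)
step 2: append 11 -> window=[20, 11] (not full yet)
step 3: append 14 -> window=[20, 11, 14] -> max=20
step 4: append 23 -> window=[11, 14, 23] -> max=23
step 5: append 24 -> window=[14, 23, 24] -> max=24
step 6: append 20 -> window=[23, 24, 20] -> max=24
step 7: append 18 -> window=[24, 20, 18] -> max=24
step 8: append 11 -> window=[20, 18, 11] -> max=20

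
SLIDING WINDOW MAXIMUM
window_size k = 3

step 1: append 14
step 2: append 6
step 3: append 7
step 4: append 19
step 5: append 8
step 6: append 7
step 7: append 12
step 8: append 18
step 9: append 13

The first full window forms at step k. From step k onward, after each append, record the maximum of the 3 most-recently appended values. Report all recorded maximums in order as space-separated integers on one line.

step 1: append 14 -> window=[14] (not full yet)
step 2: append 6 -> window=[14, 6] (not full yet)
step 3: append 7 -> window=[14, 6, 7] -> max=14
step 4: append 19 -> window=[6, 7, 19] -> max=19
step 5: append 8 -> window=[7, 19, 8] -> max=19
step 6: append 7 -> window=[19, 8, 7] -> max=19
step 7: append 12 -> window=[8, 7, 12] -> max=12
step 8: append 18 -> window=[7, 12, 18] -> max=18
step 9: append 13 -> window=[12, 18, 13] -> max=18

Answer: 14 19 19 19 12 18 18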